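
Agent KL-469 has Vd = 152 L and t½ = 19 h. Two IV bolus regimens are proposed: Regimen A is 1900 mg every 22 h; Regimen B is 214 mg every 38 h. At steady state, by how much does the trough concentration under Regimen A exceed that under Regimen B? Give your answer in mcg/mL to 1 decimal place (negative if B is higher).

9.7 mcg/mL

Regimen A: f = (1/2)^(22/19) ≈ 0.4482; Cmin,ss = (1900/152)·f/(1−f) ≈ 10.153 mcg/mL.
Regimen B: f = (1/2)^(38/19) ≈ 0.2500; Cmin,ss = (214/152)·f/(1−f) ≈ 0.469 mcg/mL.
Difference ≈ 10.153 − 0.469 ≈ 9.684 mcg/mL.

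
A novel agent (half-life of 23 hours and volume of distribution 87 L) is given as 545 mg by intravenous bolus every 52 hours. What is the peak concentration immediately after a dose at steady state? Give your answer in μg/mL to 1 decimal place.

7.9 μg/mL

Over one 52-h interval, 52/23 ≈ 2.2609 half-lives elapse, leaving f ≈ 0.2086 of each dose.
At steady state, accumulation factor R = 1/(1 − e^(−kτ)) ≈ 1.2636.
Each bolus raises the concentration by D/Vd = 545/87 ≈ 6.264 μg/mL.
Steady-state peak Cmax,ss = C₀·R ≈ 6.264 × 1.2636 ≈ 7.915 μg/mL.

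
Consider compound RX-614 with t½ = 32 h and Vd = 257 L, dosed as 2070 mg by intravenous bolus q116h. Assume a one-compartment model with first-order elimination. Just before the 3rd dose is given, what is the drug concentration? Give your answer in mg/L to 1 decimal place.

0.7 mg/L

f = (1/2)^(τ/t½) = (1/2)^(116/32) ≈ 0.0811.
C₀ = D/Vd = 2070/257 ≈ 8.054 mg/L.
Before the 3rd dose, 2 doses have been given. Superposition: Cmin = C₀·(f + f²).
≈ 8.054 × (0.0811 + 0.0066) ≈ 8.054 × 0.0877 ≈ 0.706 mg/L.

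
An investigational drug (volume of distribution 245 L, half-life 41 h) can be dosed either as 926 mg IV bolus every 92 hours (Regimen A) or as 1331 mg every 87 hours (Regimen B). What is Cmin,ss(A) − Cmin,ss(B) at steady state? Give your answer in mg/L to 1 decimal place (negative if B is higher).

-0.6 mg/L

Regimen A: f = (1/2)^(92/41) ≈ 0.2111; Cmin,ss = (926/245)·f/(1−f) ≈ 1.011 mg/L.
Regimen B: f = (1/2)^(87/41) ≈ 0.2297; Cmin,ss = (1331/245)·f/(1−f) ≈ 1.620 mg/L.
Difference ≈ 1.011 − 1.620 ≈ -0.609 mg/L.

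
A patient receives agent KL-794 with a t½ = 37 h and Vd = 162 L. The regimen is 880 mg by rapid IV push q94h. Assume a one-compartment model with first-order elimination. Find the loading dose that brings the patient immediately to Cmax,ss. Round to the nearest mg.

1063 mg

f = (1/2)^(94/37) ≈ 0.171878; accumulation ratio R = 1/(1−f) ≈ 1.20755.
Loading dose to hit Cmax,ss on first dose: D_load = D_maint·R ≈ 880 × 1.20755 ≈ 1062.64 mg.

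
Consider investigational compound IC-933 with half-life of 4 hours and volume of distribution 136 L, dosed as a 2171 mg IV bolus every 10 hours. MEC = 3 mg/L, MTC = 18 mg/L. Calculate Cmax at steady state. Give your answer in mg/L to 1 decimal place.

Over one 10-h interval, 10/4 ≈ 2.5 half-lives elapse, leaving f ≈ 0.1768 of each dose.
Accumulation ratio R = 1/(1 − f) ≈ 1/0.8232 ≈ 1.2148.
Single-dose peak C₀ = D/Vd = 2171/136 ≈ 15.963 mg/L.
Steady-state peak Cmax,ss = C₀·R ≈ 15.963 × 1.2148 ≈ 19.392 mg/L.
Peak 19.4 mg/L vs MTC 18 mg/L: exceeds toxic threshold.

19.4 mg/L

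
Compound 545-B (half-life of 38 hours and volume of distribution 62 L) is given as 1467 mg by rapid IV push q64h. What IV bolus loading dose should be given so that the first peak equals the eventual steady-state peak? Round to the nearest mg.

2130 mg

f = (1/2)^(64/38) ≈ 0.311173; accumulation ratio R = 1/(1−f) ≈ 1.45174.
Loading dose to hit Cmax,ss on first dose: D_load = D_maint·R ≈ 1467 × 1.45174 ≈ 2129.70 mg.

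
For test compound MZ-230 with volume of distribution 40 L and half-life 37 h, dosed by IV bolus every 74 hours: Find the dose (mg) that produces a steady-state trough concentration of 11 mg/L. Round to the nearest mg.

τ/t½ = 74/37 ≈ 2, so f = (1/2)^(74/37) ≈ 0.250000.
Cmin,ss = (D/Vd)·f/(1−f), so D = Cmin,ss·Vd·(1−f)/f.
D = 11 × 40 × (1−f)/f ≈ 11 × 40 × 3.00000 ≈ 1320.00 mg.

1320 mg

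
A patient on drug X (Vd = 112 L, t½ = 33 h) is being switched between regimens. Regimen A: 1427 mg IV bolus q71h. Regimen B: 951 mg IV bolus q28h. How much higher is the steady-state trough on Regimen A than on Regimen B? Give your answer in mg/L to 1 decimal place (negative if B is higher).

Regimen A: f = (1/2)^(71/33) ≈ 0.2251; Cmin,ss = (1427/112)·f/(1−f) ≈ 3.701 mg/L.
Regimen B: f = (1/2)^(28/33) ≈ 0.5554; Cmin,ss = (951/112)·f/(1−f) ≈ 10.607 mg/L.
Difference ≈ 3.701 − 10.607 ≈ -6.906 mg/L.

-6.9 mg/L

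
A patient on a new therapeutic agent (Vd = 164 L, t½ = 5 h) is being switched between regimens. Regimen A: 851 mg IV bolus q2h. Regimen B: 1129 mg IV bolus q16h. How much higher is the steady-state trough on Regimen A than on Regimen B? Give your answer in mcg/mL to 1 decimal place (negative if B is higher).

15.4 mcg/mL

Regimen A: f = (1/2)^(2/5) ≈ 0.7579; Cmin,ss = (851/164)·f/(1−f) ≈ 16.244 mcg/mL.
Regimen B: f = (1/2)^(16/5) ≈ 0.1088; Cmin,ss = (1129/164)·f/(1−f) ≈ 0.840 mcg/mL.
Difference ≈ 16.244 − 0.840 ≈ 15.404 mcg/mL.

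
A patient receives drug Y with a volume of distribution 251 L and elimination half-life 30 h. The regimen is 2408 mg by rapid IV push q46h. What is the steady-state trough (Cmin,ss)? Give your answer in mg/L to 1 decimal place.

k = ln2/t½ = ln2/30 ≈ 0.023105 h⁻¹; fraction remaining f = e^(−kτ) = e^(−0.023105×46) ≈ 0.3455.
Accumulation ratio R = 1/(1 − f) ≈ 1/0.6545 ≈ 1.5279.
Single-dose peak C₀ = D/Vd = 2408/251 ≈ 9.594 mg/L.
Cmax,ss = C₀/(1 − f) ≈ 9.594/0.6545 ≈ 14.659 mg/L.
Steady-state trough Cmin,ss = Cmax,ss·f ≈ 14.659 × 0.3455 ≈ 5.065 mg/L.

5.1 mg/L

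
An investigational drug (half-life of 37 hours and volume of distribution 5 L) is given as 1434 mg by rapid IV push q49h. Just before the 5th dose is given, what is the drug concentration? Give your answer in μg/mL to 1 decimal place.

f = (1/2)^(τ/t½) = (1/2)^(49/37) ≈ 0.3993.
C₀ = D/Vd = 1434/5 ≈ 286.800 μg/mL.
Before the 5th dose, 4 doses have been given. Superposition: Cmin = C₀·(f + f² + … + f^4).
≈ 286.800 × (0.3993 + 0.1594 + 0.0637 + 0.0254) ≈ 286.800 × 0.6478 ≈ 185.789 μg/mL.

185.8 μg/mL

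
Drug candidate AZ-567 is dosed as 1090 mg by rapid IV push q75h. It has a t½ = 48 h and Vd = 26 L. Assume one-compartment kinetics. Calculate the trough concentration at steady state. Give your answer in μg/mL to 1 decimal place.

Over one 75-h interval, 75/48 ≈ 1.5625 half-lives elapse, leaving f ≈ 0.3386 of each dose.
Single-dose peak C₀ = D/Vd = 1090/26 ≈ 41.923 μg/mL.
Steady-state trough Cmin,ss = C₀·f/(1−f) ≈ 41.923 × 0.3386/0.6614 ≈ 21.462 μg/mL.

21.5 μg/mL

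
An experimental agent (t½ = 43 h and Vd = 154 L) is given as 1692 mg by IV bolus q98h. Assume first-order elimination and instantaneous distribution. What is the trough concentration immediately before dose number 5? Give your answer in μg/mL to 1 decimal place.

2.8 μg/mL

f = (1/2)^(τ/t½) = (1/2)^(98/43) ≈ 0.2060.
C₀ = D/Vd = 1692/154 ≈ 10.987 μg/mL.
Before the 5th dose, 4 doses have been given. Superposition: Cmin = C₀·(f + f² + … + f^4).
≈ 10.987 × (0.2060 + 0.0424 + 0.0087 + 0.0018) ≈ 10.987 × 0.2589 ≈ 2.845 μg/mL.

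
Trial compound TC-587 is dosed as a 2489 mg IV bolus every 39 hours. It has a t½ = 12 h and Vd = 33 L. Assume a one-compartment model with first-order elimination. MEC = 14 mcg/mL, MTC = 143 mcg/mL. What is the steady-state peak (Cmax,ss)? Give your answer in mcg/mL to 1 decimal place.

84.3 mcg/mL

τ/t½ = 39/12 ≈ 3.25, so fraction remaining f = (1/2)^(39/12) ≈ 0.1051.
At steady state, accumulation factor R = 1/(1 − e^(−kτ)) ≈ 1.1174.
Single-dose peak C₀ = D/Vd = 2489/33 ≈ 75.424 mcg/mL.
Steady-state peak Cmax,ss = C₀·R ≈ 75.424 × 1.1174 ≈ 84.279 mcg/mL.
Peak 84.3 mcg/mL vs MTC 143 mcg/mL: below toxic threshold.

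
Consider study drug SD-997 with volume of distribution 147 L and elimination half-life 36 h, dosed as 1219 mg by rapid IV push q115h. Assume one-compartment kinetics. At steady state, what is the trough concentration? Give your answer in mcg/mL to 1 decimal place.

1.0 mcg/mL

k = ln2/t½ = ln2/36 ≈ 0.019254 h⁻¹; fraction remaining f = e^(−kτ) = e^(−0.019254×115) ≈ 0.1092.
At steady state, accumulation factor R = 1/(1 − e^(−kτ)) ≈ 1.1226.
Each bolus raises the concentration by D/Vd = 1219/147 ≈ 8.293 mcg/mL.
Cmax,ss = C₀/(1 − f) ≈ 8.293/0.8908 ≈ 9.310 mcg/mL.
Steady-state trough Cmin,ss = Cmax,ss·f ≈ 9.310 × 0.1092 ≈ 1.017 mcg/mL.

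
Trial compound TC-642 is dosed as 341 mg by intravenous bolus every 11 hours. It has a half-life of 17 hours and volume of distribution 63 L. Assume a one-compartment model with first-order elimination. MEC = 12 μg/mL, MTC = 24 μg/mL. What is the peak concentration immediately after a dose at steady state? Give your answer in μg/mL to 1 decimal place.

15.0 μg/mL

τ/t½ = 11/17 ≈ 0.64706, so fraction remaining f = (1/2)^(11/17) ≈ 0.6386.
At steady state, accumulation factor R = 1/(1 − e^(−kτ)) ≈ 2.7670.
Single-dose peak C₀ = D/Vd = 341/63 ≈ 5.413 μg/mL.
Cmax,ss = C₀/(1 − f) ≈ 5.413/0.3614 ≈ 14.978 μg/mL.
Peak 15.0 μg/mL vs MTC 24 μg/mL: below toxic threshold.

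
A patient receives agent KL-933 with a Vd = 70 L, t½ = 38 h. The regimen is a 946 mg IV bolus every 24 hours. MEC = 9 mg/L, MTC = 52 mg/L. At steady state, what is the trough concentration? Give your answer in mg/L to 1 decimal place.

k = ln2/t½ = ln2/38 ≈ 0.018241 h⁻¹; fraction remaining f = e^(−kτ) = e^(−0.018241×24) ≈ 0.6455.
Each bolus raises the concentration by D/Vd = 946/70 ≈ 13.514 mg/L.
Steady-state trough Cmin,ss = C₀·f/(1−f) ≈ 13.514 × 0.6455/0.3545 ≈ 24.607 mg/L.
Trough 24.6 mg/L vs MEC 9 mg/L: adequate.

24.6 mg/L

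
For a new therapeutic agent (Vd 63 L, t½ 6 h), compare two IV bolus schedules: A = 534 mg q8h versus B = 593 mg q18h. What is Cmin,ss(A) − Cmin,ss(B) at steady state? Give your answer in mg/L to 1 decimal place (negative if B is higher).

4.2 mg/L

Regimen A: f = (1/2)^(8/6) ≈ 0.3969; Cmin,ss = (534/63)·f/(1−f) ≈ 5.578 mg/L.
Regimen B: f = (1/2)^(18/6) ≈ 0.1250; Cmin,ss = (593/63)·f/(1−f) ≈ 1.345 mg/L.
Difference ≈ 5.578 − 1.345 ≈ 4.233 mg/L.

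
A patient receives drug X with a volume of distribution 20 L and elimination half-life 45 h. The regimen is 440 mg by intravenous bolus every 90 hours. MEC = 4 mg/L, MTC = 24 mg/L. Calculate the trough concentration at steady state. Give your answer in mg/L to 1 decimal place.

7.3 mg/L

The dosing interval is 2 half-lives, so f = 2^(−2) = 0.25.
At steady state, R = 1/(1 − 0.25) = 4/3.
Single-dose peak C₀ = D/Vd = 440/20 = 22 mg/L.
Steady-state peak Cmax,ss = C₀·R = 22 × 4/3 ≈ 29.333 mg/L.
Steady-state trough Cmin,ss = Cmax,ss·f ≈ 29.333 × 0.25 ≈ 7.333 mg/L.
Trough 7.3 mg/L vs MEC 4 mg/L: adequate.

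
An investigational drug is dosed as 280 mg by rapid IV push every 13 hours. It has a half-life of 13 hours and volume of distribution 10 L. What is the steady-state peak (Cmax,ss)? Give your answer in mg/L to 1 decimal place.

τ = 13 h = 1 half-life, so f = (1/2)^1 = 0.5.
Accumulation ratio R = 1/(1 − f) = 1/0.5 = 2/1.
Single-dose peak C₀ = D/Vd = 280/10 = 28 mg/L.
Steady-state peak Cmax,ss = C₀·R = 28 × 2/1 ≈ 56.000 mg/L.

56.0 mg/L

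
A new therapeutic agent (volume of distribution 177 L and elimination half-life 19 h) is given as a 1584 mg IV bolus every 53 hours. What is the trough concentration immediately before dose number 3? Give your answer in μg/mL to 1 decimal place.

1.5 μg/mL

f = (1/2)^(τ/t½) = (1/2)^(53/19) ≈ 0.1446.
C₀ = D/Vd = 1584/177 ≈ 8.949 μg/mL.
Before the 3rd dose, 2 doses have been given. Superposition: Cmin = C₀·(f + f²).
≈ 8.949 × (0.1446 + 0.0209) ≈ 8.949 × 0.1655 ≈ 1.481 μg/mL.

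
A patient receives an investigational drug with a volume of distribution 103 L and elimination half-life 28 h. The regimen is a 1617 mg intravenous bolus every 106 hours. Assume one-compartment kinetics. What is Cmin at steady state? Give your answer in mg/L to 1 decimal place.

1.2 mg/L

τ/t½ = 106/28 ≈ 3.7857, so fraction remaining f = (1/2)^(106/28) ≈ 0.0725.
Each bolus raises the concentration by D/Vd = 1617/103 ≈ 15.699 mg/L.
Steady-state trough Cmin,ss = C₀·f/(1−f) ≈ 15.699 × 0.0725/0.9275 ≈ 1.227 mg/L.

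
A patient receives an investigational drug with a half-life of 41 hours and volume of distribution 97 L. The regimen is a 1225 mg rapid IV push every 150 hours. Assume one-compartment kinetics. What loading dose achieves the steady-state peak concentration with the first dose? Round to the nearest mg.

1330 mg

f = (1/2)^(150/41) ≈ 0.079190; accumulation ratio R = 1/(1−f) ≈ 1.08600.
Loading dose to hit Cmax,ss on first dose: D_load = D_maint·R ≈ 1225 × 1.08600 ≈ 1330.35 mg.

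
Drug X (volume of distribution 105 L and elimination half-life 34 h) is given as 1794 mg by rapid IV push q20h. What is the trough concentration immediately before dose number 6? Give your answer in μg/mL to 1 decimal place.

29.5 μg/mL

f = (1/2)^(τ/t½) = (1/2)^(20/34) ≈ 0.6652.
C₀ = D/Vd = 1794/105 ≈ 17.086 μg/mL.
Before the 6th dose, 5 doses have been given. Superposition: Cmin = C₀·(f + f² + … + f^5).
≈ 17.086 × (0.6652 + 0.4425 + 0.2943 + 0.1958 + 0.1302) ≈ 17.086 × 1.7280 ≈ 29.525 μg/mL.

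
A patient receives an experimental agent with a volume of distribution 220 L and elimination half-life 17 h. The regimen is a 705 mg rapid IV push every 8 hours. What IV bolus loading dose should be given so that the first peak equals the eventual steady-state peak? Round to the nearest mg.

2533 mg

f = (1/2)^(8/17) ≈ 0.721670; accumulation ratio R = 1/(1−f) ≈ 3.59286.
Loading dose to hit Cmax,ss on first dose: D_load = D_maint·R ≈ 705 × 3.59286 ≈ 2532.97 mg.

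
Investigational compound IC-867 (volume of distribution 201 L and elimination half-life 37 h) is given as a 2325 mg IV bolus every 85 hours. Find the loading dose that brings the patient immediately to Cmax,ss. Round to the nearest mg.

f = (1/2)^(85/37) ≈ 0.203444; accumulation ratio R = 1/(1−f) ≈ 1.25540.
Loading dose to hit Cmax,ss on first dose: D_load = D_maint·R ≈ 2325 × 1.25540 ≈ 2918.81 mg.

2919 mg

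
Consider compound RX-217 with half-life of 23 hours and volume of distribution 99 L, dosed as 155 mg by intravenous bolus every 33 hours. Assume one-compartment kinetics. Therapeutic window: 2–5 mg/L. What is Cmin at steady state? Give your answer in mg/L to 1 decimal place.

Over one 33-h interval, 33/23 ≈ 1.4348 half-lives elapse, leaving f ≈ 0.3699 of each dose.
At steady state, accumulation factor R = 1/(1 − e^(−kτ)) ≈ 1.5870.
Single-dose peak C₀ = D/Vd = 155/99 ≈ 1.566 mg/L.
Cmax,ss = C₀/(1 − f) ≈ 1.566/0.6301 ≈ 2.485 mg/L.
Steady-state trough Cmin,ss = Cmax,ss·f ≈ 2.485 × 0.3699 ≈ 0.919 mg/L.
Trough 0.9 mg/L vs MEC 2 mg/L: subtherapeutic.

0.9 mg/L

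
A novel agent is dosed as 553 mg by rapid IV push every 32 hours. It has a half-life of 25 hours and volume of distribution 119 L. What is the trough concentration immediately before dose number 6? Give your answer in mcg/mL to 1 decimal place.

3.2 mcg/mL

f = (1/2)^(τ/t½) = (1/2)^(32/25) ≈ 0.4118.
C₀ = D/Vd = 553/119 ≈ 4.647 mcg/mL.
Before the 6th dose, 5 doses have been given. Superposition: Cmin = C₀·(f + f² + … + f^5).
≈ 4.647 × (0.4118 + 0.1696 + 0.0698 + 0.0288 + 0.0118) ≈ 4.647 × 0.6918 ≈ 3.215 mcg/mL.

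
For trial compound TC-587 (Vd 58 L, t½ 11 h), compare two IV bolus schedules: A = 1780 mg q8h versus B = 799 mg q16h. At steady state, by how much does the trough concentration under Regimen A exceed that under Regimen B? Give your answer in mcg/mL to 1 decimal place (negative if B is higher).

38.9 mcg/mL

Regimen A: f = (1/2)^(8/11) ≈ 0.6040; Cmin,ss = (1780/58)·f/(1−f) ≈ 46.809 mcg/mL.
Regimen B: f = (1/2)^(16/11) ≈ 0.3649; Cmin,ss = (799/58)·f/(1−f) ≈ 7.915 mcg/mL.
Difference ≈ 46.809 − 7.915 ≈ 38.894 mcg/mL.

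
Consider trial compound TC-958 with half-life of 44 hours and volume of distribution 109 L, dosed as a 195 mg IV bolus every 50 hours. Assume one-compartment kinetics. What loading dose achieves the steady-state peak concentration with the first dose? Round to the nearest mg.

358 mg

f = (1/2)^(50/44) ≈ 0.454905; accumulation ratio R = 1/(1−f) ≈ 1.83454.
Loading dose to hit Cmax,ss on first dose: D_load = D_maint·R ≈ 195 × 1.83454 ≈ 357.74 mg.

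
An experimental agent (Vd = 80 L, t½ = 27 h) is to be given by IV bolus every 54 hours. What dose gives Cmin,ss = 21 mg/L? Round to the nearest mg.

5040 mg

τ/t½ = 54/27 ≈ 2, so f = (1/2)^(54/27) ≈ 0.250000.
Cmin,ss = (D/Vd)·f/(1−f), so D = Cmin,ss·Vd·(1−f)/f.
D = 21 × 80 × (1−f)/f ≈ 21 × 80 × 3.00000 ≈ 5040.00 mg.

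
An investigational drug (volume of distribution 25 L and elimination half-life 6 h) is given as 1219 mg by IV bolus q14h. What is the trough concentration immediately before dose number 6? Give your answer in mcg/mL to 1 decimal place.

12.1 mcg/mL

f = (1/2)^(τ/t½) = (1/2)^(14/6) ≈ 0.1984.
C₀ = D/Vd = 1219/25 ≈ 48.760 mcg/mL.
Before the 6th dose, 5 doses have been given. Superposition: Cmin = C₀·(f + f² + … + f^5).
≈ 48.760 × (0.1984 + 0.0394 + 0.0078 + 0.0015 + 0.0003) ≈ 48.760 × 0.2474 ≈ 12.063 mcg/mL.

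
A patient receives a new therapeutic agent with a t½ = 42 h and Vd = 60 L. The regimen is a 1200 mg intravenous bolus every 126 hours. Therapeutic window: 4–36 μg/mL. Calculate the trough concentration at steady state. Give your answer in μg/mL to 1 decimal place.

2.9 μg/mL

τ = 126 h = 3 half-lives, so f = (1/2)^3 = 0.125.
Accumulation ratio R = 1/(1 − f) = 1/0.875 = 8/7.
Single-dose peak C₀ = D/Vd = 1200/60 = 20 μg/mL.
Steady-state peak Cmax,ss = C₀·R = 20 × 8/7 ≈ 22.857 μg/mL.
Steady-state trough Cmin,ss = Cmax,ss·f ≈ 22.857 × 0.125 ≈ 2.857 μg/mL.
Trough 2.9 μg/mL vs MEC 4 μg/mL: subtherapeutic.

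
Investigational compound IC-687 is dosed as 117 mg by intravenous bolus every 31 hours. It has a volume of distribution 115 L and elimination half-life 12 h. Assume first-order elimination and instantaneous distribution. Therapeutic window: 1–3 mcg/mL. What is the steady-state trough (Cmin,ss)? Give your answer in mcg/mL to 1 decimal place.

k = ln2/t½ = ln2/12 ≈ 0.057762 h⁻¹; fraction remaining f = e^(−kτ) = e^(−0.057762×31) ≈ 0.1669.
Single-dose peak C₀ = D/Vd = 117/115 ≈ 1.017 mcg/mL.
Steady-state trough Cmin,ss = C₀·f/(1−f) ≈ 1.017 × 0.1669/0.8331 ≈ 0.204 mcg/mL.
Trough 0.2 mcg/mL vs MEC 1 mcg/mL: subtherapeutic.

0.2 mcg/mL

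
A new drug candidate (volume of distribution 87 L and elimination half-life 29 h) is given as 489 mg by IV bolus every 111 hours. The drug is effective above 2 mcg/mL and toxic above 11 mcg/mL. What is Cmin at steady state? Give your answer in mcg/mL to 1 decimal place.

0.4 mcg/mL

k = ln2/t½ = ln2/29 ≈ 0.023902 h⁻¹; fraction remaining f = e^(−kτ) = e^(−0.023902×111) ≈ 0.0704.
At steady state, accumulation factor R = 1/(1 − e^(−kτ)) ≈ 1.0757.
Single-dose peak C₀ = D/Vd = 489/87 ≈ 5.621 mcg/mL.
Steady-state peak Cmax,ss = C₀·R ≈ 5.621 × 1.0757 ≈ 6.047 mcg/mL.
One interval later, Cmin,ss = Cmax,ss·e^(−kτ) ≈ 6.047 × 0.0704 ≈ 0.426 mcg/mL.
Trough 0.4 mcg/mL vs MEC 2 mcg/mL: subtherapeutic.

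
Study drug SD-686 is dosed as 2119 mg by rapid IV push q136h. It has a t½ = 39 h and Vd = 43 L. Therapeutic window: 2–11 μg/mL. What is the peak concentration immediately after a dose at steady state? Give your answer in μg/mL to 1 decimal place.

Over one 136-h interval, 136/39 ≈ 3.4872 half-lives elapse, leaving f ≈ 0.0892 of each dose.
Accumulation ratio R = 1/(1 − f) ≈ 1/0.9108 ≈ 1.0979.
Each bolus raises the concentration by D/Vd = 2119/43 ≈ 49.279 μg/mL.
Steady-state peak Cmax,ss = C₀·R ≈ 49.279 × 1.0979 ≈ 54.103 μg/mL.
Peak 54.1 μg/mL vs MTC 11 μg/mL: exceeds toxic threshold.

54.1 μg/mL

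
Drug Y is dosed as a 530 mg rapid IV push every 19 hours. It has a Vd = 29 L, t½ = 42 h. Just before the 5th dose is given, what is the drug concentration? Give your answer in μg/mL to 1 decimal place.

f = (1/2)^(τ/t½) = (1/2)^(19/42) ≈ 0.7308.
C₀ = D/Vd = 530/29 ≈ 18.276 μg/mL.
Before the 5th dose, 4 doses have been given. Superposition: Cmin = C₀·(f + f² + … + f^4).
≈ 18.276 × (0.7308 + 0.5341 + 0.3903 + 0.2852) ≈ 18.276 × 1.9404 ≈ 35.463 μg/mL.

35.5 μg/mL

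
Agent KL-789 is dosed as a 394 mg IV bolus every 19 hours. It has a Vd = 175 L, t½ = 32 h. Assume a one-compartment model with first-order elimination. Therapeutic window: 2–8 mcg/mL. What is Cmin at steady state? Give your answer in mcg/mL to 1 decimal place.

τ/t½ = 19/32 ≈ 0.59375, so fraction remaining f = (1/2)^(19/32) ≈ 0.6626.
Each bolus raises the concentration by D/Vd = 394/175 ≈ 2.251 mcg/mL.
Steady-state trough Cmin,ss = C₀·f/(1−f) ≈ 2.251 × 0.6626/0.3374 ≈ 4.421 mcg/mL.
Trough 4.4 mcg/mL vs MEC 2 mcg/mL: adequate.

4.4 mcg/mL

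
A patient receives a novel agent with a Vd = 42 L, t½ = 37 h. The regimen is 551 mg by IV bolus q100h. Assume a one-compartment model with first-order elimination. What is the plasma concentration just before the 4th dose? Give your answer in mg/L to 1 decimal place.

f = (1/2)^(τ/t½) = (1/2)^(100/37) ≈ 0.1536.
C₀ = D/Vd = 551/42 ≈ 13.119 mg/L.
Before the 4th dose, 3 doses have been given. Superposition: Cmin = C₀·(f + f² + … + f^3).
≈ 13.119 × (0.1536 + 0.0236 + 0.0036) ≈ 13.119 × 0.1808 ≈ 2.372 mg/L.

2.4 mg/L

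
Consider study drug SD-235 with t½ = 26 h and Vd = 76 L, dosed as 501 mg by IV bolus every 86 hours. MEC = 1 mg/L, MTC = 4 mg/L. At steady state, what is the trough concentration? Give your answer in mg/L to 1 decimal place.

0.7 mg/L

k = ln2/t½ = ln2/26 ≈ 0.026660 h⁻¹; fraction remaining f = e^(−kτ) = e^(−0.026660×86) ≈ 0.1010.
At steady state, accumulation factor R = 1/(1 − e^(−kτ)) ≈ 1.1123.
Each bolus raises the concentration by D/Vd = 501/76 ≈ 6.592 mg/L.
Cmax,ss = C₀/(1 − f) ≈ 6.592/0.8990 ≈ 7.333 mg/L.
One interval later, Cmin,ss = Cmax,ss·e^(−kτ) ≈ 7.333 × 0.1010 ≈ 0.741 mg/L.
Trough 0.7 mg/L vs MEC 1 mg/L: subtherapeutic.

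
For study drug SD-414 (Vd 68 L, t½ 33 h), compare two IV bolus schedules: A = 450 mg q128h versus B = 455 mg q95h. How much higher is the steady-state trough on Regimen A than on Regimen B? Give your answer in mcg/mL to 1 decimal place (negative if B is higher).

Regimen A: f = (1/2)^(128/33) ≈ 0.0680; Cmin,ss = (450/68)·f/(1−f) ≈ 0.483 mcg/mL.
Regimen B: f = (1/2)^(95/33) ≈ 0.1360; Cmin,ss = (455/68)·f/(1−f) ≈ 1.053 mcg/mL.
Difference ≈ 0.483 − 1.053 ≈ -0.570 mcg/mL.

-0.6 mcg/mL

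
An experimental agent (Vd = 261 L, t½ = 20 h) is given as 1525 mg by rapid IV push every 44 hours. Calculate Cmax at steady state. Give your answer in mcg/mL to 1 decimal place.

7.5 mcg/mL

Over one 44-h interval, 44/20 ≈ 2.2 half-lives elapse, leaving f ≈ 0.2176 of each dose.
At steady state, accumulation factor R = 1/(1 − e^(−kτ)) ≈ 1.2781.
Each bolus raises the concentration by D/Vd = 1525/261 ≈ 5.843 mcg/mL.
Steady-state peak Cmax,ss = C₀·R ≈ 5.843 × 1.2781 ≈ 7.468 mcg/mL.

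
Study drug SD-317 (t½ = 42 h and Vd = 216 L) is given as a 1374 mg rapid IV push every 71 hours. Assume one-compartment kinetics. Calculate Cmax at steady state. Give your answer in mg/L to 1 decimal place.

9.2 mg/L

τ/t½ = 71/42 ≈ 1.6905, so fraction remaining f = (1/2)^(71/42) ≈ 0.3098.
At steady state, accumulation factor R = 1/(1 − e^(−kτ)) ≈ 1.4489.
Each bolus raises the concentration by D/Vd = 1374/216 ≈ 6.361 mg/L.
Steady-state peak Cmax,ss = C₀·R ≈ 6.361 × 1.4489 ≈ 9.216 mg/L.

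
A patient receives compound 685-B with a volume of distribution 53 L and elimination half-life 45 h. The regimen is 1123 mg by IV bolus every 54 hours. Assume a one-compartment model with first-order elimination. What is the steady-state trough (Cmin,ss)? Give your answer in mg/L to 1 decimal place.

16.3 mg/L

k = ln2/t½ = ln2/45 ≈ 0.015403 h⁻¹; fraction remaining f = e^(−kτ) = e^(−0.015403×54) ≈ 0.4353.
At steady state, accumulation factor R = 1/(1 − e^(−kτ)) ≈ 1.7709.
Each bolus raises the concentration by D/Vd = 1123/53 ≈ 21.189 mg/L.
Steady-state peak Cmax,ss = C₀·R ≈ 21.189 × 1.7709 ≈ 37.524 mg/L.
Steady-state trough Cmin,ss = Cmax,ss·f ≈ 37.524 × 0.4353 ≈ 16.334 mg/L.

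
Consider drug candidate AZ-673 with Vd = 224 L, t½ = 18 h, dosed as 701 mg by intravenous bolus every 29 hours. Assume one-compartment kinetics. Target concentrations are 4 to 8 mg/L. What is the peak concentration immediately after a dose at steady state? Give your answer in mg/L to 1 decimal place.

4.7 mg/L

τ/t½ = 29/18 ≈ 1.6111, so fraction remaining f = (1/2)^(29/18) ≈ 0.3273.
Accumulation ratio R = 1/(1 − f) ≈ 1/0.6727 ≈ 1.4865.
Each bolus raises the concentration by D/Vd = 701/224 ≈ 3.129 mg/L.
Steady-state peak Cmax,ss = C₀·R ≈ 3.129 × 1.4865 ≈ 4.651 mg/L.
Peak 4.7 mg/L vs MTC 8 mg/L: below toxic threshold.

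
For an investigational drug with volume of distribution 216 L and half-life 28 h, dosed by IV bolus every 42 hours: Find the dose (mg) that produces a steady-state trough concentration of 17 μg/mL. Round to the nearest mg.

τ/t½ = 42/28 ≈ 1.5, so f = (1/2)^(42/28) ≈ 0.353553.
Cmin,ss = (D/Vd)·f/(1−f), so D = Cmin,ss·Vd·(1−f)/f.
D = 17 × 216 × (1−f)/f ≈ 17 × 216 × 1.82843 ≈ 6713.99 mg.

6714 mg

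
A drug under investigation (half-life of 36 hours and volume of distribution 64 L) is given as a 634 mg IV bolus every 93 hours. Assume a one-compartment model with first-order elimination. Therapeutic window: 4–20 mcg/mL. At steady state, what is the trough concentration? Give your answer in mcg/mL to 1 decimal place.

2.0 mcg/mL

Over one 93-h interval, 93/36 ≈ 2.5833 half-lives elapse, leaving f ≈ 0.1669 of each dose.
Single-dose peak C₀ = D/Vd = 634/64 ≈ 9.906 mcg/mL.
Steady-state trough Cmin,ss = C₀·f/(1−f) ≈ 9.906 × 0.1669/0.8331 ≈ 1.985 mcg/mL.
Trough 2.0 mcg/mL vs MEC 4 mcg/mL: subtherapeutic.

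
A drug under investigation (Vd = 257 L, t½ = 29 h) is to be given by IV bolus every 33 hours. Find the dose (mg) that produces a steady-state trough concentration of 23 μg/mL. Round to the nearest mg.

τ/t½ = 33/29 ≈ 1.1379, so f = (1/2)^(33/29) ≈ 0.454411.
Cmin,ss = (D/Vd)·f/(1−f), so D = Cmin,ss·Vd·(1−f)/f.
D = 23 × 257 × (1−f)/f ≈ 23 × 257 × 1.20065 ≈ 7097.04 mg.

7097 mg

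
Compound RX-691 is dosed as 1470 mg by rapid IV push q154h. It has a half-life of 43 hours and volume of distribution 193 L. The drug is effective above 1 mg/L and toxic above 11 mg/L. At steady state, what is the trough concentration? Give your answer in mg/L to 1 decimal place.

τ/t½ = 154/43 ≈ 3.5814, so fraction remaining f = (1/2)^(154/43) ≈ 0.0835.
At steady state, accumulation factor R = 1/(1 − e^(−kτ)) ≈ 1.0911.
Each bolus raises the concentration by D/Vd = 1470/193 ≈ 7.617 mg/L.
Cmax,ss = C₀/(1 − f) ≈ 7.617/0.9165 ≈ 8.311 mg/L.
One interval later, Cmin,ss = Cmax,ss·e^(−kτ) ≈ 8.311 × 0.0835 ≈ 0.694 mg/L.
Trough 0.7 mg/L vs MEC 1 mg/L: subtherapeutic.

0.7 mg/L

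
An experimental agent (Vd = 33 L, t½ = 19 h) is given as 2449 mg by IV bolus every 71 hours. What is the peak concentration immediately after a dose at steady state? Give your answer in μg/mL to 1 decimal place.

τ/t½ = 71/19 ≈ 3.7368, so fraction remaining f = (1/2)^(71/19) ≈ 0.0750.
At steady state, accumulation factor R = 1/(1 − e^(−kτ)) ≈ 1.0811.
Single-dose peak C₀ = D/Vd = 2449/33 ≈ 74.212 μg/mL.
Steady-state peak Cmax,ss = C₀·R ≈ 74.212 × 1.0811 ≈ 80.231 μg/mL.

80.2 μg/mL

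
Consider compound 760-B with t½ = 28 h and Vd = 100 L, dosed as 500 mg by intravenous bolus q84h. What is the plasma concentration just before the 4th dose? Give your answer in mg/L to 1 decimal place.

f = (1/2)^(τ/t½) = (1/2)^(84/28) ≈ 0.1250.
C₀ = D/Vd = 500/100 ≈ 5.000 mg/L.
Before the 4th dose, 3 doses have been given. Superposition: Cmin = C₀·(f + f² + … + f^3).
≈ 5.000 × (0.1250 + 0.0156 + 0.0020) ≈ 5.000 × 0.1426 ≈ 0.713 mg/L.

0.7 mg/L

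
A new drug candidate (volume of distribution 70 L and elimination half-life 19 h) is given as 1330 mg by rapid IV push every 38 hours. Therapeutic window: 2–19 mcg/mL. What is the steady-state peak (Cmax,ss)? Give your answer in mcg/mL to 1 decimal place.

25.3 mcg/mL

The dosing interval is 2 half-lives, so f = 2^(−2) = 0.25.
At steady state, R = 1/(1 − 0.25) = 4/3.
Single-dose peak C₀ = D/Vd = 1330/70 = 19 mcg/mL.
Steady-state peak Cmax,ss = C₀·R = 19 × 4/3 ≈ 25.333 mcg/mL.
Peak 25.3 mcg/mL vs MTC 19 mcg/mL: exceeds toxic threshold.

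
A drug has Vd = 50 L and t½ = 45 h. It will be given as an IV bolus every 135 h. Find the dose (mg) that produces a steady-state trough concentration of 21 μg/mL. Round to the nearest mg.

7350 mg

τ/t½ = 135/45 ≈ 3, so f = (1/2)^(135/45) ≈ 0.125000.
Cmin,ss = (D/Vd)·f/(1−f), so D = Cmin,ss·Vd·(1−f)/f.
D = 21 × 50 × (1−f)/f ≈ 21 × 50 × 7.00000 ≈ 7350.00 mg.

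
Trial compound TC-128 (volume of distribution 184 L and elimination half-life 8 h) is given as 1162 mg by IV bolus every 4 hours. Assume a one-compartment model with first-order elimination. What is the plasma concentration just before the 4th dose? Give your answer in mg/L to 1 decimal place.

f = (1/2)^(τ/t½) = (1/2)^(4/8) ≈ 0.7071.
C₀ = D/Vd = 1162/184 ≈ 6.315 mg/L.
Before the 4th dose, 3 doses have been given. Superposition: Cmin = C₀·(f + f² + … + f^3).
≈ 6.315 × (0.7071 + 0.5000 + 0.3535) ≈ 6.315 × 1.5606 ≈ 9.855 mg/L.

9.9 mg/L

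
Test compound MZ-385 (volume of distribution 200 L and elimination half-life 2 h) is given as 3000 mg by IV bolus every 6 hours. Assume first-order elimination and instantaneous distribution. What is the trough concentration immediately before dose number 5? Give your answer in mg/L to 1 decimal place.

2.1 mg/L

f = (1/2)^(τ/t½) = (1/2)^(6/2) ≈ 0.1250.
C₀ = D/Vd = 3000/200 ≈ 15.000 mg/L.
Before the 5th dose, 4 doses have been given. Superposition: Cmin = C₀·(f + f² + … + f^4).
≈ 15.000 × (0.1250 + 0.0156 + 0.0020 + 0.0002) ≈ 15.000 × 0.1428 ≈ 2.142 mg/L.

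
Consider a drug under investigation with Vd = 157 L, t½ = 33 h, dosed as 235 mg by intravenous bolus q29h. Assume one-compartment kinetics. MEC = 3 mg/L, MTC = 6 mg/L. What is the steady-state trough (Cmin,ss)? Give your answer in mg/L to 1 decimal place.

k = ln2/t½ = ln2/33 ≈ 0.021004 h⁻¹; fraction remaining f = e^(−kτ) = e^(−0.021004×29) ≈ 0.5438.
Single-dose peak C₀ = D/Vd = 235/157 ≈ 1.497 mg/L.
Steady-state trough Cmin,ss = C₀·f/(1−f) ≈ 1.497 × 0.5438/0.4562 ≈ 1.784 mg/L.
Trough 1.8 mg/L vs MEC 3 mg/L: subtherapeutic.

1.8 mg/L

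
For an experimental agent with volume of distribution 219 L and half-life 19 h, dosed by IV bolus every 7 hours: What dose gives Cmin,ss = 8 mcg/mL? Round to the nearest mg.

510 mg

τ/t½ = 7/19 ≈ 0.36842, so f = (1/2)^(7/19) ≈ 0.774630.
Cmin,ss = (D/Vd)·f/(1−f), so D = Cmin,ss·Vd·(1−f)/f.
D = 8 × 219 × (1−f)/f ≈ 8 × 219 × 0.29094 ≈ 509.73 mg.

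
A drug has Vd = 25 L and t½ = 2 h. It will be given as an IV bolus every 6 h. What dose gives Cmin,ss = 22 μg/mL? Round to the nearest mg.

3850 mg

τ/t½ = 6/2 ≈ 3, so f = (1/2)^(6/2) ≈ 0.125000.
Cmin,ss = (D/Vd)·f/(1−f), so D = Cmin,ss·Vd·(1−f)/f.
D = 22 × 25 × (1−f)/f ≈ 22 × 25 × 7.00000 ≈ 3850.00 mg.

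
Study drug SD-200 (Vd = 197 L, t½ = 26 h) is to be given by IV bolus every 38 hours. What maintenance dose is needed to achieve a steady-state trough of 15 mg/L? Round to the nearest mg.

τ/t½ = 38/26 ≈ 1.4615, so f = (1/2)^(38/26) ≈ 0.363106.
Cmin,ss = (D/Vd)·f/(1−f), so D = Cmin,ss·Vd·(1−f)/f.
D = 15 × 197 × (1−f)/f ≈ 15 × 197 × 1.75402 ≈ 5183.13 mg.

5183 mg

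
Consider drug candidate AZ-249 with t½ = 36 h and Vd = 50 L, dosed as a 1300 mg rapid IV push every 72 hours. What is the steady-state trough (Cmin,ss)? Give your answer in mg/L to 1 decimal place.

The dosing interval is 2 half-lives, so f = 2^(−2) = 0.25.
Accumulation ratio R = 1/(1 − f) = 1/0.75 = 4/3.
Single-dose peak C₀ = D/Vd = 1300/50 = 26 mg/L.
Steady-state peak Cmax,ss = C₀·R = 26 × 4/3 ≈ 34.667 mg/L.
Steady-state trough Cmin,ss = Cmax,ss·f ≈ 34.667 × 0.25 ≈ 8.667 mg/L.

8.7 mg/L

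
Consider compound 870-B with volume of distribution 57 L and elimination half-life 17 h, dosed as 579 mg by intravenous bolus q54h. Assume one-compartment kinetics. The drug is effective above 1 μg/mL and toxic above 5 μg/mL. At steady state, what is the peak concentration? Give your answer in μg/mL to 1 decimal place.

τ/t½ = 54/17 ≈ 3.1765, so fraction remaining f = (1/2)^(54/17) ≈ 0.1106.
At steady state, accumulation factor R = 1/(1 − e^(−kτ)) ≈ 1.1244.
Single-dose peak C₀ = D/Vd = 579/57 ≈ 10.158 μg/mL.
Steady-state peak Cmax,ss = C₀·R ≈ 10.158 × 1.1244 ≈ 11.422 μg/mL.
Peak 11.4 μg/mL vs MTC 5 μg/mL: exceeds toxic threshold.

11.4 μg/mL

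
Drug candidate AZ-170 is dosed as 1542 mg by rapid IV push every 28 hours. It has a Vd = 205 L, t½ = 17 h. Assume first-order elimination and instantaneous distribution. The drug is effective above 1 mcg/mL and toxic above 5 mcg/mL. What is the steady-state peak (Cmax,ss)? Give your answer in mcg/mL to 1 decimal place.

11.1 mcg/mL

τ/t½ = 28/17 ≈ 1.6471, so fraction remaining f = (1/2)^(28/17) ≈ 0.3193.
At steady state, accumulation factor R = 1/(1 − e^(−kτ)) ≈ 1.4691.
Single-dose peak C₀ = D/Vd = 1542/205 ≈ 7.522 mcg/mL.
Steady-state peak Cmax,ss = C₀·R ≈ 7.522 × 1.4691 ≈ 11.051 mcg/mL.
Peak 11.1 mcg/mL vs MTC 5 mcg/mL: exceeds toxic threshold.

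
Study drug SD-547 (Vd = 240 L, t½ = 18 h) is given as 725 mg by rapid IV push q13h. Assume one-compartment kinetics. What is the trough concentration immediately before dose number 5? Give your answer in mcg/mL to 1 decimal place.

f = (1/2)^(τ/t½) = (1/2)^(13/18) ≈ 0.6062.
C₀ = D/Vd = 725/240 ≈ 3.021 mcg/mL.
Before the 5th dose, 4 doses have been given. Superposition: Cmin = C₀·(f + f² + … + f^4).
≈ 3.021 × (0.6062 + 0.3675 + 0.2228 + 0.1350) ≈ 3.021 × 1.3315 ≈ 4.022 mcg/mL.

4.0 mcg/mL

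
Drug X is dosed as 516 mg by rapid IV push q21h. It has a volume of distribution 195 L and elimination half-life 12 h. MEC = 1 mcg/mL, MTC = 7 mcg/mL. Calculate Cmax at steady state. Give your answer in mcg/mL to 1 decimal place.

3.8 mcg/mL

Over one 21-h interval, 21/12 ≈ 1.75 half-lives elapse, leaving f ≈ 0.2973 of each dose.
Accumulation ratio R = 1/(1 − f) ≈ 1/0.7027 ≈ 1.4231.
Each bolus raises the concentration by D/Vd = 516/195 ≈ 2.646 mcg/mL.
Cmax,ss = C₀/(1 − f) ≈ 2.646/0.7027 ≈ 3.765 mcg/mL.
Peak 3.8 mcg/mL vs MTC 7 mcg/mL: below toxic threshold.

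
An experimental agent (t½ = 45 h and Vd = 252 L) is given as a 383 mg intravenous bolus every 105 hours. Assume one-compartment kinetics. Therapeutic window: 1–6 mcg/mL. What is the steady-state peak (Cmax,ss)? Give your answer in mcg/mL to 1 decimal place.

1.9 mcg/mL

k = ln2/t½ = ln2/45 ≈ 0.015403 h⁻¹; fraction remaining f = e^(−kτ) = e^(−0.015403×105) ≈ 0.1984.
At steady state, accumulation factor R = 1/(1 − e^(−kτ)) ≈ 1.2475.
Single-dose peak C₀ = D/Vd = 383/252 ≈ 1.520 mcg/mL.
Steady-state peak Cmax,ss = C₀·R ≈ 1.520 × 1.2475 ≈ 1.896 mcg/mL.
Peak 1.9 mcg/mL vs MTC 6 mcg/mL: below toxic threshold.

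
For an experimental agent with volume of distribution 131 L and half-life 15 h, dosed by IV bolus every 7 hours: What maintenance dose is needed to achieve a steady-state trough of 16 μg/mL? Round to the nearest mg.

τ/t½ = 7/15 ≈ 0.46667, so f = (1/2)^(7/15) ≈ 0.723635.
Cmin,ss = (D/Vd)·f/(1−f), so D = Cmin,ss·Vd·(1−f)/f.
D = 16 × 131 × (1−f)/f ≈ 16 × 131 × 0.38191 ≈ 800.48 mg.

800 mg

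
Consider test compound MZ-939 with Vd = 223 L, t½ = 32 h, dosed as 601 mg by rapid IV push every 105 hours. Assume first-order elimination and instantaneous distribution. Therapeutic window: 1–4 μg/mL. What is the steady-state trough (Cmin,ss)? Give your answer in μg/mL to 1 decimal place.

0.3 μg/mL

Over one 105-h interval, 105/32 ≈ 3.2812 half-lives elapse, leaving f ≈ 0.1029 of each dose.
Accumulation ratio R = 1/(1 − f) ≈ 1/0.8971 ≈ 1.1147.
Single-dose peak C₀ = D/Vd = 601/223 ≈ 2.695 μg/mL.
Cmax,ss = C₀/(1 − f) ≈ 2.695/0.8971 ≈ 3.004 μg/mL.
Steady-state trough Cmin,ss = Cmax,ss·f ≈ 3.004 × 0.1029 ≈ 0.309 μg/mL.
Trough 0.3 μg/mL vs MEC 1 μg/mL: subtherapeutic.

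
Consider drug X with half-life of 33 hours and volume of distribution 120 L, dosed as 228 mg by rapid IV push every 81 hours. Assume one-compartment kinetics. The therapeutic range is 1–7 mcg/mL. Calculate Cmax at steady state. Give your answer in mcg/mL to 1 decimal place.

Over one 81-h interval, 81/33 ≈ 2.4545 half-lives elapse, leaving f ≈ 0.1824 of each dose.
At steady state, accumulation factor R = 1/(1 − e^(−kτ)) ≈ 1.2231.
Each bolus raises the concentration by D/Vd = 228/120 ≈ 1.900 mcg/mL.
Steady-state peak Cmax,ss = C₀·R ≈ 1.900 × 1.2231 ≈ 2.324 mcg/mL.
Peak 2.3 mcg/mL vs MTC 7 mcg/mL: below toxic threshold.

2.3 mcg/mL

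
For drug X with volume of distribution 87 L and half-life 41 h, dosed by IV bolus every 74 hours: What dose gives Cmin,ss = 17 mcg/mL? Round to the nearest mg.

3689 mg

τ/t½ = 74/41 ≈ 1.8049, so f = (1/2)^(74/41) ≈ 0.286205.
Cmin,ss = (D/Vd)·f/(1−f), so D = Cmin,ss·Vd·(1−f)/f.
D = 17 × 87 × (1−f)/f ≈ 17 × 87 × 2.49400 ≈ 3688.63 mg.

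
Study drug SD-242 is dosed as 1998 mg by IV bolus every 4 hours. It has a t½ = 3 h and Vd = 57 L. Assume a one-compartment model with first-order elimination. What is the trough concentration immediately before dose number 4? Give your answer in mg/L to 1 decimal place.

21.6 mg/L

f = (1/2)^(τ/t½) = (1/2)^(4/3) ≈ 0.3969.
C₀ = D/Vd = 1998/57 ≈ 35.053 mg/L.
Before the 4th dose, 3 doses have been given. Superposition: Cmin = C₀·(f + f² + … + f^3).
≈ 35.053 × (0.3969 + 0.1575 + 0.0625) ≈ 35.053 × 0.6169 ≈ 21.624 mg/L.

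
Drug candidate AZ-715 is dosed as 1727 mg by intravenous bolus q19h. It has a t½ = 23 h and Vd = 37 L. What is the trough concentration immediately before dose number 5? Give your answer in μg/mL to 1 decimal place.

54.3 μg/mL

f = (1/2)^(τ/t½) = (1/2)^(19/23) ≈ 0.5641.
C₀ = D/Vd = 1727/37 ≈ 46.676 μg/mL.
Before the 5th dose, 4 doses have been given. Superposition: Cmin = C₀·(f + f² + … + f^4).
≈ 46.676 × (0.5641 + 0.3182 + 0.1795 + 0.1013) ≈ 46.676 × 1.1631 ≈ 54.289 μg/mL.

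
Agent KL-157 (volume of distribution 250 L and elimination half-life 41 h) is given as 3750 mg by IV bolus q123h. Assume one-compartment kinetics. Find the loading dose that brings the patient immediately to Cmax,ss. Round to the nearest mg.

f = (1/2)^(123/41) ≈ 0.125000; accumulation ratio R = 1/(1−f) ≈ 1.14286.
Loading dose to hit Cmax,ss on first dose: D_load = D_maint·R ≈ 3750 × 1.14286 ≈ 4285.73 mg.

4286 mg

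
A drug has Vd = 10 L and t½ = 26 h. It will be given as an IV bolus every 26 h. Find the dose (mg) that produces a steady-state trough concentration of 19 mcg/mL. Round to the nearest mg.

τ/t½ = 26/26 ≈ 1, so f = (1/2)^(26/26) ≈ 0.500000.
Cmin,ss = (D/Vd)·f/(1−f), so D = Cmin,ss·Vd·(1−f)/f.
D = 19 × 10 × (1−f)/f ≈ 19 × 10 × 1.00000 ≈ 190.00 mg.

190 mg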